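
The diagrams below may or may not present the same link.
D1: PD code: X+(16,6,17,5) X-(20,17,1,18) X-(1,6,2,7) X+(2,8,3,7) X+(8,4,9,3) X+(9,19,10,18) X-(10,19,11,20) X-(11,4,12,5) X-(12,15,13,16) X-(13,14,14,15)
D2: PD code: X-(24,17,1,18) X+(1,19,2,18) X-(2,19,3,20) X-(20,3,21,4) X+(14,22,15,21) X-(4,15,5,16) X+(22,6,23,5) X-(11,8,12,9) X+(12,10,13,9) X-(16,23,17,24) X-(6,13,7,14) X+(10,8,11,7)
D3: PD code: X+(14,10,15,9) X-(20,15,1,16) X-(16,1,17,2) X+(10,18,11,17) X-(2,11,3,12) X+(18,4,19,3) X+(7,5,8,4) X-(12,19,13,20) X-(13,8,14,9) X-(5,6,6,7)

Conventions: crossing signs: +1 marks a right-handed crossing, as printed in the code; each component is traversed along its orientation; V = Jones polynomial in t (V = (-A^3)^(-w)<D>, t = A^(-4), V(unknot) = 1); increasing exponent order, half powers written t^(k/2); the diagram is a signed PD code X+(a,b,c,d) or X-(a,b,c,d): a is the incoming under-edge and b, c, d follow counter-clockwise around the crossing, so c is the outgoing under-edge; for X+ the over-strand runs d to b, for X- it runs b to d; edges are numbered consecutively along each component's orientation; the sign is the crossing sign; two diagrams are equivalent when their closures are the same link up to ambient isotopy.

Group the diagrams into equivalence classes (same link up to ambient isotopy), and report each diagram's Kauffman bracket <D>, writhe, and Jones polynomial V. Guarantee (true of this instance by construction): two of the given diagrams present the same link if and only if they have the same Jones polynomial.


grouping into links: {D1} | {D2, D3}
V(D1) = 1  (w -2, c 10, <D> = A^-6)
D2 (bracket A^-10 - A^-6 + 2A^-2 - 2A^2 + 2A^6 - 2A^10 + A^14; 12 crossings at w = -2): V = t^-5 - 2t^-4 + 2t^-3 - 2t^-2 + 2t^-1 - 1 + t
V(D3) = t^-5 - 2t^-4 + 2t^-3 - 2t^-2 + 2t^-1 - 1 + t  [10 crossings, <D> = A^-10 - A^-6 + 2A^-2 - 2A^2 + 2A^6 - 2A^10 + A^14, w = -2]
why: V(t) takes 2 values over 3 diagrams, fixing the grouping


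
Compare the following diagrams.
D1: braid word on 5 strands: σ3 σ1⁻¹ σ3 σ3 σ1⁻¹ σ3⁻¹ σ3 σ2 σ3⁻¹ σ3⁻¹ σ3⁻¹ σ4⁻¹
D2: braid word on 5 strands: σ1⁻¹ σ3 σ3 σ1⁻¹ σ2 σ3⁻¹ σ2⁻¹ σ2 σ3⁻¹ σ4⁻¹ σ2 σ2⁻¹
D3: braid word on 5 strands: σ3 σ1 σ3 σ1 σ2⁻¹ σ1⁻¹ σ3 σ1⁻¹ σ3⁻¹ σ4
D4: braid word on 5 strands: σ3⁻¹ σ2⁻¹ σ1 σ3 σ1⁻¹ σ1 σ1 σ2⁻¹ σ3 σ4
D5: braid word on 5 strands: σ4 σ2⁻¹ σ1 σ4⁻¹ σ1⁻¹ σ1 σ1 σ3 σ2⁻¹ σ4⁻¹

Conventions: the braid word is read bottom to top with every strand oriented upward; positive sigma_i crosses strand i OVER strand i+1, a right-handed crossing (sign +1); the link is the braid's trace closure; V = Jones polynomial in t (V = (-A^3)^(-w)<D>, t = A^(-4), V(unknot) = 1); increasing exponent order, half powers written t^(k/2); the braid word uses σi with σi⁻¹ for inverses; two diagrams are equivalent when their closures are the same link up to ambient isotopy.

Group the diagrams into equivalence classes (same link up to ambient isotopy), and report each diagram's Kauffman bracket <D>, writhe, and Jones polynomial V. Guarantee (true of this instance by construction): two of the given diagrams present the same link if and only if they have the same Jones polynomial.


equivalence classes: {D1, D2} | {D3} | {D4, D5}
D1 (bracket A^-6 + A^-2 + A^2 + A^6; 12 crossings at w = -2): V = t^-3 + t^-2 + t^-1 + 1
V(D2) = t^-3 + t^-2 + t^-1 + 1  [12 crossings, <D> = A^-6 + A^-2 + A^2 + A^6, w = -2]
D3 (bracket A^-6 + A^-2 + A^2 + A^6; 10 crossings at w = +2): V = 1 + t + t^2 + t^3
V(D4) = t^-2 + 2 + t^2  [10 crossings, <D> = A^-2 + 2A^6 + A^14, w = +2]
V(D5) = t^-2 + 2 + t^2  [10 crossings, <D> = A^-8 + 2 + A^8, w = 0]
observation: V(t) takes 3 values over 5 diagrams, fixing the grouping


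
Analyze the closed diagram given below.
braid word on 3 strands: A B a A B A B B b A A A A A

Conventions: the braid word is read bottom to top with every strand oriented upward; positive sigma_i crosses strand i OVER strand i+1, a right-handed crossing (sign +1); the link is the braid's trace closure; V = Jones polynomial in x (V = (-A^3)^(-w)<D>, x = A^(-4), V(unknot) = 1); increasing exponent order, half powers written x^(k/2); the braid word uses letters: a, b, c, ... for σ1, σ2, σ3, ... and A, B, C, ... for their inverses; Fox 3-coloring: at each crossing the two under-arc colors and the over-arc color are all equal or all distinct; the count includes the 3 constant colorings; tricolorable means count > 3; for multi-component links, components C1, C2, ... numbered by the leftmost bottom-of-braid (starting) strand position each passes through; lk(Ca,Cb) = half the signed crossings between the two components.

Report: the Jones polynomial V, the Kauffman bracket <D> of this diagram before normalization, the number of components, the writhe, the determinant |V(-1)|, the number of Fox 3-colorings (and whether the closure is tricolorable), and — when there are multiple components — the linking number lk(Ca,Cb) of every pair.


Jones polynomial: V(x) = -x^-13 + x^-12 - x^-11 + x^-10 - x^-9 + x^-8 - x^-7 + x^-6 + x^-4
<D> = A^-14 + A^-6 - A^-2 + A^2 - A^6 + A^10 - A^14 + A^18 - A^22; writhe -10
components 1, writhe -10 (14 crossings)
3-colorings: 9 of 3^14, det 9 — tricolorable
note: V spans 9 powers of x: at least 9 crossings in any diagram


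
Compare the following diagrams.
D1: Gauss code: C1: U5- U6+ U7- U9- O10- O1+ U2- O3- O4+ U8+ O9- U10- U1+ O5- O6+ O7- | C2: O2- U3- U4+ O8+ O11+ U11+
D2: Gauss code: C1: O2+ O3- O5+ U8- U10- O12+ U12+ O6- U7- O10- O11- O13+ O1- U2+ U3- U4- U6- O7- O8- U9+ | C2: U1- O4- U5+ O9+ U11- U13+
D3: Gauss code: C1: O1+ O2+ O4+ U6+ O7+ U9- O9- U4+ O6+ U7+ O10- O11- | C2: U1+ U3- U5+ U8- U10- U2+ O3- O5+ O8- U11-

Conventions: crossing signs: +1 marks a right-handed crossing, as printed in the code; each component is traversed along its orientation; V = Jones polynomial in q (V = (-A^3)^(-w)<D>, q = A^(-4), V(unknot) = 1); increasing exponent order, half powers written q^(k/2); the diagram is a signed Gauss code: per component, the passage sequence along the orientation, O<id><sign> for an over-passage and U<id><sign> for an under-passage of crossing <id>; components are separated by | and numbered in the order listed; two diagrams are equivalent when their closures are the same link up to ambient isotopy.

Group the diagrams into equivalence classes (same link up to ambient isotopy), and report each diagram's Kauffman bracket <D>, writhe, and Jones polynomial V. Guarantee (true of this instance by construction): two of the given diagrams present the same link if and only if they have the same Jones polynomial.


classes: {D1} | {D2} | {D3}
V(D1) = -q^(-1/2) - q^(1/2)  [11 crossings, <D> = A^-5 + A^-1, w = -1]
V(D2) = q^(-13/2) - 2q^(-11/2) + 3q^(-9/2) - 3q^(-7/2) + 2q^(-5/2) - 3q^(-3/2) + q^(-1/2) - q^(1/2)  (w -3, c 13, <D> = A^-11 - A^-7 + 3A^-3 - 2A + 3A^5 - 3A^9 + 2A^13 - A^17)
V(D3) = -q^(1/2) - q^(3/2) - q^(5/2) + q^(9/2)  [11 crossings, <D> = -A^-15 + A^-7 + A^-3 + A, w = +1]
note: V(q) takes 3 values over 3 diagrams, fixing the grouping


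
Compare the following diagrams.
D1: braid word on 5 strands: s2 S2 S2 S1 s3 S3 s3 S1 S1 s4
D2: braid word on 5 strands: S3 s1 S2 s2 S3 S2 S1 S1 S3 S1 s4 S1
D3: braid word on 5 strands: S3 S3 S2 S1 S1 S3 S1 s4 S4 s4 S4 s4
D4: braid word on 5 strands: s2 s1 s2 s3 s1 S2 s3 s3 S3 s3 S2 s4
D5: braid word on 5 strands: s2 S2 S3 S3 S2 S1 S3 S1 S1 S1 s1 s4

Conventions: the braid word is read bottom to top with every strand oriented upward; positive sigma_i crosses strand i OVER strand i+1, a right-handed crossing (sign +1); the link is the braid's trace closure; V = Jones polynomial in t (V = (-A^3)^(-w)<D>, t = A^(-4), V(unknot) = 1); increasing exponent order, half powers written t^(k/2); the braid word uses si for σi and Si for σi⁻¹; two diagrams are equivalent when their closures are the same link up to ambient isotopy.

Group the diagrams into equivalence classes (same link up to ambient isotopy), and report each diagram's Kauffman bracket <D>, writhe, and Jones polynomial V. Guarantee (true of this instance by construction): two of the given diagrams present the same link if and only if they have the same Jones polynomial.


grouping into links: {D1} | {D2, D3, D5} | {D4}
V(D1) = -t^-4 + t^-3 + t^-1  (w -2, c 10, <D> = A^-2 + A^6 - A^10)
V(D2) = t^-8 - 2t^-7 + t^-6 - 2t^-5 + 2t^-4 + t^-2  [12 crossings, <D> = A^-10 + 2A^-2 - 2A^2 + A^6 - 2A^10 + A^14, w = -6]
D3 (bracket A^-10 + 2A^-2 - 2A^2 + A^6 - 2A^10 + A^14; 12 crossings at w = -6): V = t^-8 - 2t^-7 + t^-6 - 2t^-5 + 2t^-4 + t^-2
V(D4) = t - t^2 + 2t^3 - t^4 + t^5 - t^6  [12 crossings, <D> = -A^-6 + A^-2 - A^2 + 2A^6 - A^10 + A^14, w = +6]
V(D5) = t^-8 - 2t^-7 + t^-6 - 2t^-5 + 2t^-4 + t^-2  (w -6, c 12, <D> = A^-10 + 2A^-2 - 2A^2 + A^6 - 2A^10 + A^14)
why: 3 classes among 5 diagrams; unequal V(t) rules out equality


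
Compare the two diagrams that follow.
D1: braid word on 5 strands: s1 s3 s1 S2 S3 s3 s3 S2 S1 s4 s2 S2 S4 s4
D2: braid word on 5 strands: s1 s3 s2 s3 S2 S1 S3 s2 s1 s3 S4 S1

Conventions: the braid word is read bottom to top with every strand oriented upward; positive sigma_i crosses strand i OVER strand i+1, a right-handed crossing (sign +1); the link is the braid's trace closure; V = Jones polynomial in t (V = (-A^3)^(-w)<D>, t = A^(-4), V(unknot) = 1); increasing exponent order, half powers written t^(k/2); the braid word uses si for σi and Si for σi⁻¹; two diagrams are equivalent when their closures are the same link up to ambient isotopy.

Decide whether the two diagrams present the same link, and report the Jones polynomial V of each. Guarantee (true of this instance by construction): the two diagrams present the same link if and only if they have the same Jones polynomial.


equivalent: no
V(D1) = t^-2 - t^-1 + 1 - t + t^2  (w +2, c 14, <D> = A^-2 - A^2 + A^6 - A^10 + A^14)
V(D2) = 1  [12 crossings, <D> = A^6, w = +2]
key observation: 2 classes among 2 diagrams; unequal V(t) rules out equality


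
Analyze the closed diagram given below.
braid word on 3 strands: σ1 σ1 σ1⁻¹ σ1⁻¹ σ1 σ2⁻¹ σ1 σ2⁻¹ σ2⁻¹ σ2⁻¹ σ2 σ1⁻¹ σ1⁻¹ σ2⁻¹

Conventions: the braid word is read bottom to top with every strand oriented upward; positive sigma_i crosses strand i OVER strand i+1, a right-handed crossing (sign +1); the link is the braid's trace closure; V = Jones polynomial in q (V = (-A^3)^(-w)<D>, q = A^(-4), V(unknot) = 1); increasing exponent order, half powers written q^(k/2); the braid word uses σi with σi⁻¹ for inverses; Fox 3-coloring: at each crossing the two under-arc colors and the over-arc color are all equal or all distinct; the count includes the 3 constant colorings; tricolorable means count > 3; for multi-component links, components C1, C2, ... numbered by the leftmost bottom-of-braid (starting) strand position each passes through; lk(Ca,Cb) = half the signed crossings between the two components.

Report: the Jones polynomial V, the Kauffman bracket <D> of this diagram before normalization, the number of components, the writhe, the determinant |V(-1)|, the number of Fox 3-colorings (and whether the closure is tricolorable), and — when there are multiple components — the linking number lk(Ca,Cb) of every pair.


V = q^-7 - 2q^-6 + 2q^-5 - 3q^-4 + 3q^-3 - 2q^-2 + 2q^-1
<D> = 2A^-8 - 2A^-4 + 3 - 3A^4 + 2A^8 - 2A^12 + A^16 (w = -4)
1 component over 14 crossings, w = -4
9 Fox colorings among 3^14, |V(-1)| = 15: tricolorable
why: w = -4 shifts under R1 moves; the (-A^3)^(4) factor cancels that in V


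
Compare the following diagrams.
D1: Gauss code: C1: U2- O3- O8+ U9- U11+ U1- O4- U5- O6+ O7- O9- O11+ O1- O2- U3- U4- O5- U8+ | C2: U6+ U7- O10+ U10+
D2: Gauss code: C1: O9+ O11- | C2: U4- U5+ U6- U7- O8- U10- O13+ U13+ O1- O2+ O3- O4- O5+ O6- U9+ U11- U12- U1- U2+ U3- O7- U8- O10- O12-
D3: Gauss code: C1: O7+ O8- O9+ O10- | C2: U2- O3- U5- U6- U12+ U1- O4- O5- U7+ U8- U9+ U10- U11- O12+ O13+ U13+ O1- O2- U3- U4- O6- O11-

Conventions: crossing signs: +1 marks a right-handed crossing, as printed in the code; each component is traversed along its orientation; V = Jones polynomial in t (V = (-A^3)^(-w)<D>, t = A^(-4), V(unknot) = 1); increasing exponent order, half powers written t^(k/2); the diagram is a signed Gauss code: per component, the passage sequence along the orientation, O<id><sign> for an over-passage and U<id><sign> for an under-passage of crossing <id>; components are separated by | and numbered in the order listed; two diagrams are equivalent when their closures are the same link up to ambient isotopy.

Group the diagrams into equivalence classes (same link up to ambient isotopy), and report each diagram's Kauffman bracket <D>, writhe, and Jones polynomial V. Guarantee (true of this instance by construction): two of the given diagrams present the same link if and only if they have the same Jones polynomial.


equivalence classes: {D1} | {D2, D3}
D1 (bracket A^-7 + A + A^5 - A^17; 11 crossings at w = -3): V = t^(-13/2) - t^(-7/2) - t^(-5/2) - t^(-1/2)
D2 (bracket A^-9 + A^-5 + A^-1 - A^15; 13 crossings at w = -5): V = t^(-15/2) - t^(-7/2) - t^(-5/2) - t^(-3/2)
V(D3) = t^(-15/2) - t^(-7/2) - t^(-5/2) - t^(-3/2)  [13 crossings, <D> = A^-9 + A^-5 + A^-1 - A^15, w = -5]
key observation: 2 classes among 3 diagrams; unequal V(t) rules out equality


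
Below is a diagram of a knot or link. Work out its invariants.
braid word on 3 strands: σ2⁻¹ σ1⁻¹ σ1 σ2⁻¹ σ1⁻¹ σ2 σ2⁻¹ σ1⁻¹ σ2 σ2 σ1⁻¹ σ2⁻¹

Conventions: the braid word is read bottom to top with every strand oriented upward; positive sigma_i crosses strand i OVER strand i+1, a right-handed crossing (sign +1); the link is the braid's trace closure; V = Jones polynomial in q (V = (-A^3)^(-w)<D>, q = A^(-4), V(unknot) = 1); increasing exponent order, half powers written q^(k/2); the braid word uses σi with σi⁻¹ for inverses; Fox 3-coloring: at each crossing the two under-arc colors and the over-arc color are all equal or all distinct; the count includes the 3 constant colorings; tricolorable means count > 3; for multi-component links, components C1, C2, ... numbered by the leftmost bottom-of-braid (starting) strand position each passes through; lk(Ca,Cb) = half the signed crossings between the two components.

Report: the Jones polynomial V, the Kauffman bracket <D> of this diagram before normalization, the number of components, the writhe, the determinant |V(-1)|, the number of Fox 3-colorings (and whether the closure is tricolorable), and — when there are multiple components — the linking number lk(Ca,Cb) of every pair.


V = q^-7 - 2q^-6 + 2q^-5 - 3q^-4 + 3q^-3 - 2q^-2 + 2q^-1
<D> = 2A^-8 - 2A^-4 + 3 - 3A^4 + 2A^8 - 2A^12 + A^16 (w = -4)
1 component over 12 crossings, w = -4
9 Fox colorings among 3^12, |V(-1)| = 15: tricolorable
why: w = -4 shifts under R1 moves; the (-A^3)^(4) factor cancels that in V


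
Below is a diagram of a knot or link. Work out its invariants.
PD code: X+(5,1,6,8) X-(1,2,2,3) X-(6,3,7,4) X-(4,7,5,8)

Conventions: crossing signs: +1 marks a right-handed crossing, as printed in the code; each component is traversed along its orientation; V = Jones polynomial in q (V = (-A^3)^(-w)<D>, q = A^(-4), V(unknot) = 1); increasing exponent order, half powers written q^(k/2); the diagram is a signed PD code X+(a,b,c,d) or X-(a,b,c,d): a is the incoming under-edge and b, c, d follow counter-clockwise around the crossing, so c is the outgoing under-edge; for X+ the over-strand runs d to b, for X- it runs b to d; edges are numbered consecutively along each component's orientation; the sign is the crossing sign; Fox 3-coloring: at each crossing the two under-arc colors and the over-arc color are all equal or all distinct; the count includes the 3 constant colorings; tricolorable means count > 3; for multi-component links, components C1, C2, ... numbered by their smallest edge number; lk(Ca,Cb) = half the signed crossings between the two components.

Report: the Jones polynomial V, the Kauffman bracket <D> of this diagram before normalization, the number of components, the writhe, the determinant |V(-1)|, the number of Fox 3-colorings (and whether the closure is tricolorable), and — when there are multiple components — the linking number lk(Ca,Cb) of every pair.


V = 1
<D> = A^-6 (w = -2)
1 component over 4 crossings, w = -2
3 Fox colorings among 3^4, |V(-1)| = 1: not tricolorable
why: |V(-1)| = 1: so not tricolorable, since 3 does not divide 1


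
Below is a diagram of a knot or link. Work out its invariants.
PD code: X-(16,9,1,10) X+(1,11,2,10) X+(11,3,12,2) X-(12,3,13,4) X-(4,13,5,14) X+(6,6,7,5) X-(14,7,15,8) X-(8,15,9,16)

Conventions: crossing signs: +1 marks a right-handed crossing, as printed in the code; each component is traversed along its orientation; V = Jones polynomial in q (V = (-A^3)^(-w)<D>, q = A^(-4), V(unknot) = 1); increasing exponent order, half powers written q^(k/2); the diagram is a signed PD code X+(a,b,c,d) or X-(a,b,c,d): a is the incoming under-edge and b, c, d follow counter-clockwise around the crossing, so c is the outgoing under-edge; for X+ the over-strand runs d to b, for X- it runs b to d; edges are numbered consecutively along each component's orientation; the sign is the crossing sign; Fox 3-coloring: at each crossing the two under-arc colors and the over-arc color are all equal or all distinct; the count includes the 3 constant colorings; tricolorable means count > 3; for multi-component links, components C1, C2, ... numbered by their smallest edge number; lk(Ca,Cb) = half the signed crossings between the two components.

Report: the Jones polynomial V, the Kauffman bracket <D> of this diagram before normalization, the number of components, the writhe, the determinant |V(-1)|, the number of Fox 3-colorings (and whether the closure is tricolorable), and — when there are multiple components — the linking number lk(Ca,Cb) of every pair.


Jones polynomial: V(q) = -q^-4 + q^-3 + q^-1
<D> = A^-2 + A^6 - A^10; writhe -2
components 1, writhe -2 (8 crossings)
3-colorings: 9 of 3^8, det 3 — tricolorable
note: w = -2 (over 8 crossings) is diagram-only; (-A^3)^(2) removes it from V


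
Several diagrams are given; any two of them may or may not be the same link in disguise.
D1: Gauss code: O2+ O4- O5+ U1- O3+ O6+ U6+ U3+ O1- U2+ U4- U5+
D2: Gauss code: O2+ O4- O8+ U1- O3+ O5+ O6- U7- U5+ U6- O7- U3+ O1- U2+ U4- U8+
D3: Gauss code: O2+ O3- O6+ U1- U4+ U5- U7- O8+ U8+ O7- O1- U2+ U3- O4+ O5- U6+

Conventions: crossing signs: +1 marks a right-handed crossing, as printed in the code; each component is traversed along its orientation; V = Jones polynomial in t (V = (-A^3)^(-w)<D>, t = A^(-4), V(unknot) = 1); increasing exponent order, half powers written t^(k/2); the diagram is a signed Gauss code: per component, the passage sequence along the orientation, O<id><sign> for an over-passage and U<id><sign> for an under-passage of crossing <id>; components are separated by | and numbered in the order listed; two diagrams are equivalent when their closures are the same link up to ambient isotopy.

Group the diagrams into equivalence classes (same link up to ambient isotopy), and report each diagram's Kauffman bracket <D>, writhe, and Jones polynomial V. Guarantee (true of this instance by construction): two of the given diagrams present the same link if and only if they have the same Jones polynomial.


classes: {D1, D2, D3}
V(D1) = 1  [6 crossings, <D> = A^6, w = +2]
V(D2) = 1  [8 crossings, <D> = 1, w = 0]
V(D3) = 1  (w 0, c 8, <D> = 1)
insight: all 3 diagrams share one V(t), hence one class


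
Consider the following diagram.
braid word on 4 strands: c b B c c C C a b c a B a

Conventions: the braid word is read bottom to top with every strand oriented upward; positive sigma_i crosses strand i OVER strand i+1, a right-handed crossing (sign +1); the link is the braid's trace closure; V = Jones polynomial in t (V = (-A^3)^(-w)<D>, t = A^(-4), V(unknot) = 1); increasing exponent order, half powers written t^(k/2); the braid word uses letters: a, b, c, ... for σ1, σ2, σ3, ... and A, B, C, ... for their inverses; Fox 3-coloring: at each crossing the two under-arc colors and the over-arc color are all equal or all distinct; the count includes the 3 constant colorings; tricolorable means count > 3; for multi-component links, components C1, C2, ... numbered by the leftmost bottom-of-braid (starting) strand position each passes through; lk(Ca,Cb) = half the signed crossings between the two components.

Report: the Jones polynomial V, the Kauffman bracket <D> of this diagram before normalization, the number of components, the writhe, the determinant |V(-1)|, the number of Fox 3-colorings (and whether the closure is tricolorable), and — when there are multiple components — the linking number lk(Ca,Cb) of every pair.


Jones polynomial: V(t) = t - t^2 + 2t^3 - t^4 + t^5 - t^6
<D> = A^-9 - A^-5 + A^-1 - 2A^3 + A^7 - A^11; writhe +5
components 1, writhe +5 (13 crossings)
3-colorings: 3 of 3^13, det 7 — not tricolorable
note: w = +5 (over 13 crossings) is diagram-only; (-A^3)^(-5) removes it from V


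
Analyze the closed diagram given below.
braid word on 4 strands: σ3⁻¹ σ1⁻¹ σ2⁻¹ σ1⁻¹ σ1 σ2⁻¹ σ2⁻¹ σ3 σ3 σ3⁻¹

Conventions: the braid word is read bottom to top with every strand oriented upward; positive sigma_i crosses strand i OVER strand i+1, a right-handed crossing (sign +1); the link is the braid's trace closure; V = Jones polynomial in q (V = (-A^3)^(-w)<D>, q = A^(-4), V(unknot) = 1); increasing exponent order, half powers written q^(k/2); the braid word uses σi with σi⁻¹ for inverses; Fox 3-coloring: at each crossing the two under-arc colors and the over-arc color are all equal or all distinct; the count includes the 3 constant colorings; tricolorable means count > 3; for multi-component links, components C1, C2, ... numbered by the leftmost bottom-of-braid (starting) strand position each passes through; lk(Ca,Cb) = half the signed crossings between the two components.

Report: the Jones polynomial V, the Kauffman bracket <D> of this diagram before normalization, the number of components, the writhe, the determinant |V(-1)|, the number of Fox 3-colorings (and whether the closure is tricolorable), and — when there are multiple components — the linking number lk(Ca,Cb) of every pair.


Jones polynomial: V(q) = q^(-9/2) - q^(-5/2) - q^(-3/2) - q^(-1/2)
<D> = -A^-10 - A^-6 - A^-2 + A^6; writhe -4
components 2, writhe -4 (10 crossings)
linking number lk(C1,C2) = 0
3-colorings: 27 of 3^10, det 0 — tricolorable
note: the word shrinks to σ3⁻¹ σ1⁻¹ σ2⁻¹ σ2⁻¹ σ2⁻¹ σ3 after cancelling


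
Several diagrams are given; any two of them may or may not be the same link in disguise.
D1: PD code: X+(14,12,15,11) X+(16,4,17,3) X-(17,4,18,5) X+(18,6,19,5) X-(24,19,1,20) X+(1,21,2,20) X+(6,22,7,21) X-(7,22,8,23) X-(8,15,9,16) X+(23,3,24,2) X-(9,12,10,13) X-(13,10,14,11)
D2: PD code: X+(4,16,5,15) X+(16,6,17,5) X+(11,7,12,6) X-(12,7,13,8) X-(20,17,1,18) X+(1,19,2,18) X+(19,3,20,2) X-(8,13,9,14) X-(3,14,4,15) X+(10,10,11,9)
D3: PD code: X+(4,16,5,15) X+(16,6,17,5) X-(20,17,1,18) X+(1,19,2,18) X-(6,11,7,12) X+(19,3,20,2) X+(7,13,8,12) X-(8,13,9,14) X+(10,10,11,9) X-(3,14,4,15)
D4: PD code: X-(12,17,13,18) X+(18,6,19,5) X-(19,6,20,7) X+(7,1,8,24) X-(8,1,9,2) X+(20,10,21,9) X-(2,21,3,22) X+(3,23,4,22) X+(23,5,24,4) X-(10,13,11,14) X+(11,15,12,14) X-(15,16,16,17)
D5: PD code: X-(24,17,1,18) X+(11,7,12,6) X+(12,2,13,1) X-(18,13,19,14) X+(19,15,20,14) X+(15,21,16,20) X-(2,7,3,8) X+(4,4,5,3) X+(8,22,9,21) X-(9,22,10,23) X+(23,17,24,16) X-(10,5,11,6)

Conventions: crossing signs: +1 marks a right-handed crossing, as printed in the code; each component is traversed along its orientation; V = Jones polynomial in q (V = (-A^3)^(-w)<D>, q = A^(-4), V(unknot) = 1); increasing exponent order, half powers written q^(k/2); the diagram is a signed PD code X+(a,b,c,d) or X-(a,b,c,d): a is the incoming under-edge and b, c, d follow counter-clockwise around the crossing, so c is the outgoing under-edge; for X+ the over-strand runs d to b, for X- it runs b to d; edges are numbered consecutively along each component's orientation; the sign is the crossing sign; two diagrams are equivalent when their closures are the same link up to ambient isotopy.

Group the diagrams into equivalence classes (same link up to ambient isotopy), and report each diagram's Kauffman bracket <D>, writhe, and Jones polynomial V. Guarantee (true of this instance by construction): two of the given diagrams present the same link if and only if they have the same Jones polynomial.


grouping into links: {D1, D2, D3, D4, D5}
V(D1) = 1  (w 0, c 12, <D> = 1)
D2 (bracket A^6; 10 crossings at w = +2): V = 1
V(D3) = 1  [10 crossings, <D> = A^6, w = +2]
D4 (bracket 1; 12 crossings at w = 0): V = 1
V(D5) = 1  (w +2, c 12, <D> = A^6)
why: all 5 diagrams share one V(q), hence one class


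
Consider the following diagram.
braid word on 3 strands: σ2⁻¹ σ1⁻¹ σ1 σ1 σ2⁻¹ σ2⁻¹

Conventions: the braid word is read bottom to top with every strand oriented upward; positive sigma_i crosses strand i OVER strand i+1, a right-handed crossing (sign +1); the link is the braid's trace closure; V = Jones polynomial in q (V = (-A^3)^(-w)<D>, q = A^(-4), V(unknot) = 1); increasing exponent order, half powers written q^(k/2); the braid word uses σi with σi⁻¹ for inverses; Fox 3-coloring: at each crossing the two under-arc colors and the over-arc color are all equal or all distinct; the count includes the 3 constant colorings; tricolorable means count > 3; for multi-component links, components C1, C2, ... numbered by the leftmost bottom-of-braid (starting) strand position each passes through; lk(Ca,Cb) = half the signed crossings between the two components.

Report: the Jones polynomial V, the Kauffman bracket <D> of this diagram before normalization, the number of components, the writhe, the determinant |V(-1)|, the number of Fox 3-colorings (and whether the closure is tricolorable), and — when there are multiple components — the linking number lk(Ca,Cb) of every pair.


Jones polynomial: V(q) = -q^-4 + q^-3 + q^-1
<D> = A^-2 + A^6 - A^10; writhe -2
components 1, writhe -2 (6 crossings)
3-colorings: 9 of 3^6, det 3 — tricolorable
note: free reduction leaves σ2⁻¹ σ1 σ2⁻¹ σ2⁻¹ of the original 6 letters


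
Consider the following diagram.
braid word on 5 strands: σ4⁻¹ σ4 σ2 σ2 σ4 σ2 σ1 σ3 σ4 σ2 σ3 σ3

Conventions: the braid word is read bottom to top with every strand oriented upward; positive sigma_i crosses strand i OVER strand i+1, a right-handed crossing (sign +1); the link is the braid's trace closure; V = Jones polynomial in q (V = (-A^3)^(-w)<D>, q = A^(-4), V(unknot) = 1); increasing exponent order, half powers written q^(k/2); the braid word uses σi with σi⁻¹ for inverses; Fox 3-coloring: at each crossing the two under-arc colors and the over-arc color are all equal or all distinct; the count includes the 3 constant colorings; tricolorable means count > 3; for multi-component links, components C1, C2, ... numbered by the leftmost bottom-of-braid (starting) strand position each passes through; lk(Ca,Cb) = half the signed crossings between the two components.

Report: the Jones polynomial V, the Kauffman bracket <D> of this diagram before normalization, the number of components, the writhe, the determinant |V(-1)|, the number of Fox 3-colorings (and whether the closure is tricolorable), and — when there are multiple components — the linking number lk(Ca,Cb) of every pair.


Jones polynomial: V(q) = q^3 + q^5 + q^7 + q^9
<D> = A^-6 + A^2 + A^10 + A^18; writhe +10
components 3, writhe +10 (12 crossings)
linking number lk(C1,C2) = +2
lk(C1,C3): +1
lk(C2,C3) = +1
3-colorings: 3 of 3^12, det 4 — not tricolorable
note: free reduction leaves σ2 σ2 σ4 σ2 σ1 σ3 σ4 σ2 σ3 σ3 of the original 12 letters


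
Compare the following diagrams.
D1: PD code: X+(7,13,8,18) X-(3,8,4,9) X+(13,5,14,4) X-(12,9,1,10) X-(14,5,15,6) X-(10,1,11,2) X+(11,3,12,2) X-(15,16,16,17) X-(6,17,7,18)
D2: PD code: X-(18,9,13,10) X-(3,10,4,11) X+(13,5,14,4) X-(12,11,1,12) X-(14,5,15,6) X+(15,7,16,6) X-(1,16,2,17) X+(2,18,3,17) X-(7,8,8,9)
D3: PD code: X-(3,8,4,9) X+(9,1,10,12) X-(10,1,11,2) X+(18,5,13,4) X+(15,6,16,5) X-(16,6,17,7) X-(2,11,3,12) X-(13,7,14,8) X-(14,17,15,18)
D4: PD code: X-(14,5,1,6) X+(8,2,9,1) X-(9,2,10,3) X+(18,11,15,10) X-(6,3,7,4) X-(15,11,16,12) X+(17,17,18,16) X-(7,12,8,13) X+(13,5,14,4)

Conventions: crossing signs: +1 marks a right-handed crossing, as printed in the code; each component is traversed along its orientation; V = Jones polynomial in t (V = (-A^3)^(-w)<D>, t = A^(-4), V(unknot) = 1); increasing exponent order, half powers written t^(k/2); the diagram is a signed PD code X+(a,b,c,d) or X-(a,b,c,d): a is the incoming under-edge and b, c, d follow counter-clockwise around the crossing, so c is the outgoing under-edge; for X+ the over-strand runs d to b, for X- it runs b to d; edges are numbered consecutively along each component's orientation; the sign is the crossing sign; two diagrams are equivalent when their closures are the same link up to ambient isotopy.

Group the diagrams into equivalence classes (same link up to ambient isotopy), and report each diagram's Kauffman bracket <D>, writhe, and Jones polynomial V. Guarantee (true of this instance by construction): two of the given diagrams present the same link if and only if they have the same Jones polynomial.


grouping into links: {D1, D2, D3, D4}
V(D1) = -t^(-1/2) - t^(1/2)  (w -3, c 9, <D> = A^-11 + A^-7)
V(D2) = -t^(-1/2) - t^(1/2)  [9 crossings, <D> = A^-11 + A^-7, w = -3]
V(D3) = -t^(-1/2) - t^(1/2)  (w -3, c 9, <D> = A^-11 + A^-7)
V(D4) = -t^(-1/2) - t^(1/2)  [9 crossings, <D> = A^-5 + A^-1, w = -1]
why: one V(t) for all 4 diagrams — one class (guaranteed)


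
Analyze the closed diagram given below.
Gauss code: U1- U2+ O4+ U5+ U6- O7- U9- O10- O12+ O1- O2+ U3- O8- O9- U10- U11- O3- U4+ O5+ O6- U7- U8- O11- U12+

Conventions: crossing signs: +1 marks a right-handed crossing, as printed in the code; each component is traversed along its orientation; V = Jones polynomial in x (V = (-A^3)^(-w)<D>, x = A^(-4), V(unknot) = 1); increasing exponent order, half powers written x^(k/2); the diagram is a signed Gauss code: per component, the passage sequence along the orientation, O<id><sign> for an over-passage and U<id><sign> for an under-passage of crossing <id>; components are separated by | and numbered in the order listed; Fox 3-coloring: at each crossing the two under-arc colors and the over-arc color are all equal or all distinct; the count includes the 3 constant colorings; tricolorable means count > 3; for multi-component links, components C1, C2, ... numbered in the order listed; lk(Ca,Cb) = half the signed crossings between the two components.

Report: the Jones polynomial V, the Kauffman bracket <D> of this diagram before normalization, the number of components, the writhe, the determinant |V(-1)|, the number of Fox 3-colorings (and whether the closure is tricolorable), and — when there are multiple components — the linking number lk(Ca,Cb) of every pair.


Jones polynomial: V(x) = -x^-6 + x^-5 - x^-4 + 2x^-3 - x^-2 + x^-1
<D> = A^-8 - A^-4 + 2 - A^4 + A^8 - A^12; writhe -4
components 1, writhe -4 (12 crossings)
3-colorings: 3 of 3^12, det 7 — not tricolorable
note: the span of V is 5, forcing >= 5 crossings in any diagram


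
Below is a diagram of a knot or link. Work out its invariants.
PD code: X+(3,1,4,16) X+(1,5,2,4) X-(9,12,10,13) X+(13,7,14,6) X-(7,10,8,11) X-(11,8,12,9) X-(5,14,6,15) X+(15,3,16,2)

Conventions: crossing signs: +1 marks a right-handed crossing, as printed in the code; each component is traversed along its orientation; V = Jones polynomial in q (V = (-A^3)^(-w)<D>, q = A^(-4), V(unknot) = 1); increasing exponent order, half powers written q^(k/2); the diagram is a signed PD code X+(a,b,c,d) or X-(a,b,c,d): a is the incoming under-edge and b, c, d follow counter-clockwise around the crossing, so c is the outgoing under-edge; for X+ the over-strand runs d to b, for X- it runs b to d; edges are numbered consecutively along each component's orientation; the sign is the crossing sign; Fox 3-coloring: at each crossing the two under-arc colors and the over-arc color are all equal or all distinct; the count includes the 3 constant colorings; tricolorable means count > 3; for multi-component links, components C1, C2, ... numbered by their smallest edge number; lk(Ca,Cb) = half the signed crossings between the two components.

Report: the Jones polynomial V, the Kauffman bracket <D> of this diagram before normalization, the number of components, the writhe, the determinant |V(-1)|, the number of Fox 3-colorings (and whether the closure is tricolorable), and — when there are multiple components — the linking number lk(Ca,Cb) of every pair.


Jones polynomial: V(q) = -q^-3 + q^-2 - q^-1 + 3 - q + q^2 - q^3
<D> = -A^-12 + A^-8 - A^-4 + 3 - A^4 + A^8 - A^12; writhe 0
components 1, writhe 0 (8 crossings)
3-colorings: 27 of 3^8, det 9 — tricolorable
note: V spans 6 powers of q: at least 6 crossings in any diagram


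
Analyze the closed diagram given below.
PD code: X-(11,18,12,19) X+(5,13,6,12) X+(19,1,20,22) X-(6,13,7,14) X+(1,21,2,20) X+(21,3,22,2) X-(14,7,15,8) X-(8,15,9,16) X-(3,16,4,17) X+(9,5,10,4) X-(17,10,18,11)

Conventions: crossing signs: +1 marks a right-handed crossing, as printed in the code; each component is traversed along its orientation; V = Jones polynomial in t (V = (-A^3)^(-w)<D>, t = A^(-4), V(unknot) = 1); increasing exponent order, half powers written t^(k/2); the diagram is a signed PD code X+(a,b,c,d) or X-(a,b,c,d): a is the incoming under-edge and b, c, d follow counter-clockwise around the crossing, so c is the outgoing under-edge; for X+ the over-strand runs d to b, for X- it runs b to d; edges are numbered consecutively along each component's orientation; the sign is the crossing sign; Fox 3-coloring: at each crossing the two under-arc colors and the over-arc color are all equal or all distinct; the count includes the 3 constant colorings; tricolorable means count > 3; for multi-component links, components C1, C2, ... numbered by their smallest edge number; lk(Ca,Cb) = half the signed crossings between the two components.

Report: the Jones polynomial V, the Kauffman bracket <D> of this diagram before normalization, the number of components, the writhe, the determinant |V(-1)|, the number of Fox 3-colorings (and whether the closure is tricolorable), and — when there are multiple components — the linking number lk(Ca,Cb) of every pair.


Jones polynomial: V(t) = -t^-5 + t^-4 - 2t^-3 + 4t^-2 - 3t^-1 + 4 - 3t + 2t^2 - t^3
<D> = A^-15 - 2A^-11 + 3A^-7 - 4A^-3 + 3A - 4A^5 + 2A^9 - A^13 + A^17; writhe -1
components 1, writhe -1 (11 crossings)
3-colorings: 9 of 3^11, det 21 — tricolorable
note: det 21 = |V(-1)|; divisible by 3, so tricolorable


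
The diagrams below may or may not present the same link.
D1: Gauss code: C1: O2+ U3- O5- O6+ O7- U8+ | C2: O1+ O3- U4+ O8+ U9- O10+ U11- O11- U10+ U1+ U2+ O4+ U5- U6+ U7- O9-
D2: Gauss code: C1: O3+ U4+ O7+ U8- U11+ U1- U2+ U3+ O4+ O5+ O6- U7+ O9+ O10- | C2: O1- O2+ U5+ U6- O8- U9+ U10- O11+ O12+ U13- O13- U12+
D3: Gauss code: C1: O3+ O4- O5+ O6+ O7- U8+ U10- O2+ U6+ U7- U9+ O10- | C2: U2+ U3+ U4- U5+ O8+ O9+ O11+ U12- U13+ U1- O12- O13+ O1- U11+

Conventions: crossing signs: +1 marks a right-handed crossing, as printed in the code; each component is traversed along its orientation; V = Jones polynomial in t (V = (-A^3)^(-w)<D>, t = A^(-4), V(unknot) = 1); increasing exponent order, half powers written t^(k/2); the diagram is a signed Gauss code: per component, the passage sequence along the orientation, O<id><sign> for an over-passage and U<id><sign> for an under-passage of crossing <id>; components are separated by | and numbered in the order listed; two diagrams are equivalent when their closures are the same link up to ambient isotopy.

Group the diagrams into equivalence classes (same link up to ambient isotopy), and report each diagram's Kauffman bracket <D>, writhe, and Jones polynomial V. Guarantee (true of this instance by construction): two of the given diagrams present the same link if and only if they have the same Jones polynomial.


classes: {D1} | {D2} | {D3}
V(D1) = -t^(-3/2) + t^(-1/2) - 2t^(1/2) + t^(3/2) - 2t^(5/2) + t^(7/2)  [11 crossings, <D> = -A^-11 + 2A^-7 - A^-3 + 2A - A^5 + A^9, w = +1]
V(D2) = -t^(1/2) - t^(3/2) - t^(5/2) + t^(9/2)  [13 crossings, <D> = -A^-9 + A^-1 + A^3 + A^7, w = +3]
D3 (bracket A^-9 + A^-1 - A^3 + A^7; 13 crossings at w = +3): V = -t^(1/2) + t^(3/2) - t^(5/2) - t^(9/2)
note: 3 classes among 3 diagrams; unequal V(t) rules out equality


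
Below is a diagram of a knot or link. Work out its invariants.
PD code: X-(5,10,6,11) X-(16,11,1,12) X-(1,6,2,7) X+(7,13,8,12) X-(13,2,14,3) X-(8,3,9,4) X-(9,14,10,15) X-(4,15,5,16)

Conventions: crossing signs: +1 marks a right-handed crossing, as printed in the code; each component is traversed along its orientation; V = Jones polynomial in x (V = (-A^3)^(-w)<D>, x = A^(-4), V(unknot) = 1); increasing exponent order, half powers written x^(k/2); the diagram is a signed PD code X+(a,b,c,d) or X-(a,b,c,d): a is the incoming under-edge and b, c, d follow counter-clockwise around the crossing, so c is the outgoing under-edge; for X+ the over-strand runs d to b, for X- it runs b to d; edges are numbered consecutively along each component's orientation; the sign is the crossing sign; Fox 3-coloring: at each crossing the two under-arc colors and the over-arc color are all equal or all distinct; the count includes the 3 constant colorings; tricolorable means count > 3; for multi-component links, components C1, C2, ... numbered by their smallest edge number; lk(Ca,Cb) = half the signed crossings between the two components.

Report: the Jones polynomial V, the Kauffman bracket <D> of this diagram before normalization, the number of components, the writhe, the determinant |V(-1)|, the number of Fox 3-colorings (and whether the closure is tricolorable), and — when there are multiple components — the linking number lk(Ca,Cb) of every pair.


V = -x^-7 + x^-6 - x^-5 + x^-4 + x^-2
<D> = A^-10 + A^-2 - A^2 + A^6 - A^10 (w = -6)
1 component over 8 crossings, w = -6
3 Fox colorings among 3^8, |V(-1)| = 5: not tricolorable
why: det 5 = |V(-1)|; not divisible by 3, so not tricolorable


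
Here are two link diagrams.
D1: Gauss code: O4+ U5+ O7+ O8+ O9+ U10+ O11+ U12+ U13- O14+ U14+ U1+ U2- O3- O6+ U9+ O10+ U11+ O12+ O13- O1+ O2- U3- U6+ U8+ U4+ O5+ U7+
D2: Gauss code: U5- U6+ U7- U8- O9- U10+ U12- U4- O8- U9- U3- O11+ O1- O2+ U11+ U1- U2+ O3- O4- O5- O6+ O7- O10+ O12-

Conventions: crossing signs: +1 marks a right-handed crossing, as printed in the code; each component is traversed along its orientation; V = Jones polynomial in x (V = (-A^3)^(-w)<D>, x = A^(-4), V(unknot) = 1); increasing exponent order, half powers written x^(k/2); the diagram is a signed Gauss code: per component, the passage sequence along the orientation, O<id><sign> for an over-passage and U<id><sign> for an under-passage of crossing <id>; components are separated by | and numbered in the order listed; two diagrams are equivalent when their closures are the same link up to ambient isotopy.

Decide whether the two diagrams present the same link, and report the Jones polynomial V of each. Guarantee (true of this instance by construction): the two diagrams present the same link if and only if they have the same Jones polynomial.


equivalent: no
D1 (bracket A^-8 - 2A^-4 + 1 - 2A^4 + 2A^8 + A^16; 14 crossings at w = +8): V = x^2 + 2x^4 - 2x^5 + x^6 - 2x^7 + x^8
D2 (bracket A^-8 + 1 - A^4; 12 crossings at w = -4): V = -x^-4 + x^-3 + x^-1
key observation: comparing 2 Jones polynomials yields 2 groups


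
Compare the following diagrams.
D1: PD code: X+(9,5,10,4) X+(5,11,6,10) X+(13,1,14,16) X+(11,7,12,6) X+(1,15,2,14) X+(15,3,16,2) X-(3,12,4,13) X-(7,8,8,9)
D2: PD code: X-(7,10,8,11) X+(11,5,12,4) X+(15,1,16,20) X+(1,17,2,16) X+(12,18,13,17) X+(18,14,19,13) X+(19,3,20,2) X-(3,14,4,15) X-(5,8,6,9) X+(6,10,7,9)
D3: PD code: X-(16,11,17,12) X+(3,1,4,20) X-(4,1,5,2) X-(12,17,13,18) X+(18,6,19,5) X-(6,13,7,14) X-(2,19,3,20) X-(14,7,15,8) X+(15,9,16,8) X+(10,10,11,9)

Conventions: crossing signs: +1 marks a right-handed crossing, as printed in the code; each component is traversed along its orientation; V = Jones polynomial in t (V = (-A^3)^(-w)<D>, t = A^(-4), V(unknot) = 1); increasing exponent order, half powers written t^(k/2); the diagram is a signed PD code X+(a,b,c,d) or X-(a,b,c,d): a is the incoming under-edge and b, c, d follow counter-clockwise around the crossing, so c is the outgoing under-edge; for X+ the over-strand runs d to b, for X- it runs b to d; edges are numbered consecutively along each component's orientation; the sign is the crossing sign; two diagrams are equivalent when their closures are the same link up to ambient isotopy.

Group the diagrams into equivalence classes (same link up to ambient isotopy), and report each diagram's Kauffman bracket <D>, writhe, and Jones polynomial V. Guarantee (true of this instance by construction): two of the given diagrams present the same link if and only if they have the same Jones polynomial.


equivalence classes: {D1} | {D2} | {D3}
D1 (bracket A^-20 - 2A^-16 + A^-12 - 2A^-8 + 2A^-4 + A^4; 8 crossings at w = +4): V = t^2 + 2t^4 - 2t^5 + t^6 - 2t^7 + t^8
D2 (bracket -A^-12 + A^-8 - A^-4 + 2 - A^4 + A^8; 10 crossings at w = +4): V = t - t^2 + 2t^3 - t^4 + t^5 - t^6
V(D3) = -t^-4 + t^-3 + t^-1  (w -2, c 10, <D> = A^-2 + A^6 - A^10)
observation: 3 values of V(t) split the 3 diagrams
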